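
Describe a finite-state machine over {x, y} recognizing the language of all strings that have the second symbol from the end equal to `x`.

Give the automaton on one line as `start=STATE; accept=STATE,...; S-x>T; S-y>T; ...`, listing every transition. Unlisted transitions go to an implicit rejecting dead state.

A DFA must remember the last 2 symbols (since which symbol is second-to-last isn't known until the input ends). Use one state per possible window of the last ≤2 symbols; accept from those whose window starts with `x`.
With 7 states:
        x   y  
>  q0   q1  q2 
   q1   q3  q4 
   q2   q5  q6 
 * q3   q3  q4 
 * q4   q5  q6 
   q5   q3  q4 
   q6   q5  q6 
(> = start, * = accepting)

start=q0; accept=q3,q4; q0-x>q1; q0-y>q2; q1-x>q3; q1-y>q4; q2-x>q5; q2-y>q6; q3-x>q3; q3-y>q4; q4-x>q5; q4-y>q6; q5-x>q3; q5-y>q4; q6-x>q5; q6-y>q6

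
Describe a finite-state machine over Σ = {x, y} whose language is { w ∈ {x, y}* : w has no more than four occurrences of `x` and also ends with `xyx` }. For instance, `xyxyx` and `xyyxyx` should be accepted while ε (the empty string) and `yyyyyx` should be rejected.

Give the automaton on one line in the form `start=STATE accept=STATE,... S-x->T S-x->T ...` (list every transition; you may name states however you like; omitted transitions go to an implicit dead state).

Handle the two conditions separately and then intersect. The first has 6 states tracking the count of `x`s, saturating at 5; the second has 4 states tracking how much of the suffix `xyx` has currently been matched. A product state is a pair (one from each), accepting exactly when both do.
With 20 states:
          x    y  
>  q0     q1   q0 
   q1     q2   q3 
   q2     q4   q5 
   q3     q6   q7 
   q4     q8   q9 
   q5    q10  q11 
 * q6     q4   q5 
   q7     q2   q7 
   q8    q12  q13 
   q9    q14  q15 
 * q10    q8   q9 
   q11    q4  q11 
   q12   q12  q16 
   q13   q17  q18 
 * q14   q12  q13 
   q15    q8  q15 
   q16   q17  q19 
   q17   q12  q16 
   q18   q12  q18 
   q19   q12  q19 
(> = start, * = accepting)

start=q0 accept=q6,q10,q14 q0-x->q1 q0-y->q0 q1-x->q2 q1-y->q3 q2-x->q4 q2-y->q5 q3-x->q6 q3-y->q7 q4-x->q8 q4-y->q9 q5-x->q10 q5-y->q11 q6-x->q4 q6-y->q5 q7-x->q2 q7-y->q7 q8-x->q12 q8-y->q13 q9-x->q14 q9-y->q15 q10-x->q8 q10-y->q9 q11-x->q4 q11-y->q11 q12-x->q12 q12-y->q16 q13-x->q17 q13-y->q18 q14-x->q12 q14-y->q13 q15-x->q8 q15-y->q15 q16-x->q17 q16-y->q19 q17-x->q12 q17-y->q16 q18-x->q12 q18-y->q18 q19-x->q12 q19-y->q19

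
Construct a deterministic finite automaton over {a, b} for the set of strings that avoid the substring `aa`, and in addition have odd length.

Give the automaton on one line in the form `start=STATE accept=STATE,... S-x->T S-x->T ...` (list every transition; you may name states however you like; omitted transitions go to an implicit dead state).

Handle the two conditions separately and then intersect. One (3 states) tracks partial matches of the forbidden pattern `aa`; the other (2 states) tracks the input length modulo 2. Each combined state is a pair, one component from each; accept when both components accept. Equivalent product states are then merged.
With 5 states:
        a   b  
>  S0   S1  S2 
 * S1   S3  S0 
 * S2   S4  S0 
   S3   S3  S3 
   S4   S3  S2 
(> = start, * = accepting)

start=S0 accept=S1,S2 S0-a->S1 S0-b->S2 S1-a->S3 S1-b->S0 S2-a->S4 S2-b->S0 S3-a->S3 S3-b->S3 S4-a->S3 S4-b->S2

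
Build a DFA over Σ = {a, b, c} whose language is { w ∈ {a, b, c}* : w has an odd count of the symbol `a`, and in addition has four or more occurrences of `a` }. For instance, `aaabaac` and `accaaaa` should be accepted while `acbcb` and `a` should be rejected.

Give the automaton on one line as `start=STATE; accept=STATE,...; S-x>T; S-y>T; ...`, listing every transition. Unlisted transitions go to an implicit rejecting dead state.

start=s0; accept=s5; s0-a>s1; s0-b>s0; s0-c>s0; s1-a>s2; s1-b>s1; s1-c>s1; s2-a>s3; s2-b>s2; s2-c>s2; s3-a>s4; s3-b>s3; s3-c>s3; s4-a>s5; s4-b>s4; s4-c>s4; s5-a>s4; s5-b>s5; s5-c>s5

Build one automaton per condition and run them in lockstep. One (2 states) tracks the count of `a`s modulo 2; the other (6 states) tracks the count of `a`s, saturating at 5. Each combined state is a pair, one component from each; accept when both components accept. Equivalent product states are then merged.
A 6-state machine:
        a   b   c  
>  s0   s1  s0  s0 
   s1   s2  s1  s1 
   s2   s3  s2  s2 
   s3   s4  s3  s3 
   s4   s5  s4  s4 
 * s5   s4  s5  s5 
(> = start, * = accepting)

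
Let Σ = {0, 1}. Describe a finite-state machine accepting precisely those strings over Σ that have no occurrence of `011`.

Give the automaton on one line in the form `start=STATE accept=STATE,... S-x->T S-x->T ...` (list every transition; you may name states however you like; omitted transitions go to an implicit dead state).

Track partial matches of the forbidden pattern `011`. State s3 is a dead state reached once `011` has occurred; every other state accepts. s0 means no part of `011` is currently matched.
With 4 states:
        0   1  
>* s0   s1  s0 
 * s1   s1  s2 
 * s2   s1  s3 
   s3   s3  s3 
(> = start, * = accepting)

start=s0 accept=s0,s1,s2 s0-0->s1 s0-1->s0 s1-0->s1 s1-1->s2 s2-0->s1 s2-1->s3 s3-0->s3 s3-1->s3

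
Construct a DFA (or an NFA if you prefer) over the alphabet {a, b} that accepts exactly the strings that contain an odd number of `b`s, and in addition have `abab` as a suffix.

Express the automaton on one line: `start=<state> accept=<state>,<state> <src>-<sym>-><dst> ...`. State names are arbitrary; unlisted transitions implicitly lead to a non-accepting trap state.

Run two small machines in parallel and take their product. One (2 states) tracks the count of `b`s modulo 2; the other (5 states) tracks how much of the suffix `abab` has currently been matched. Each combined state is a pair, one component from each; accept when both components accept.
10 states suffice.
        a   b  
>  q0   q1  q2 
   q1   q1  q3 
   q2   q4  q0 
   q3   q5  q0 
   q4   q4  q6 
   q5   q4  q7 
   q6   q8  q2 
   q7   q8  q2 
   q8   q1  q9 
 * q9   q5  q0 
(> = start, * = accepting)

start=q0 accept=q9 q0-a->q1 q0-b->q2 q1-a->q1 q1-b->q3 q2-a->q4 q2-b->q0 q3-a->q5 q3-b->q0 q4-a->q4 q4-b->q6 q5-a->q4 q5-b->q7 q6-a->q8 q6-b->q2 q7-a->q8 q7-b->q2 q8-a->q1 q8-b->q9 q9-a->q5 q9-b->q0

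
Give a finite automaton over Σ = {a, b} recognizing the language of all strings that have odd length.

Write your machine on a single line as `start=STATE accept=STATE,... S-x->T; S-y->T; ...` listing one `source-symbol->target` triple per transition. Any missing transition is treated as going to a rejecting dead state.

start=S0; accept=S1; S0-a->S1; S0-b->S1; S1-a->S0; S1-b->S0

Only the length mod 2 matters, so use a 2-cycle: from any state, every input symbol moves to the next state, wrapping S1 back to S0. Mark S1 accepting.
A 2-state machine:
        a   b  
>  S0   S1  S1 
 * S1   S0  S0 
(> = start, * = accepting)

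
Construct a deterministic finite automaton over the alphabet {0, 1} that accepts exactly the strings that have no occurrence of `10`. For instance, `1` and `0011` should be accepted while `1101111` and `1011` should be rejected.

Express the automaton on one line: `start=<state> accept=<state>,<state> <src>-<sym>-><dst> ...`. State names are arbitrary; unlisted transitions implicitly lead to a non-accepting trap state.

start=S0 accept=S0,S1 S0-0->S0 S0-1->S1 S1-0->S2 S1-1->S1 S2-0->S2 S2-1->S2

Track partial matches of the forbidden pattern `10`. State S2 is a dead state reached once `10` has occurred; every other state accepts. S0 means no part of `10` is currently matched.
3 states suffice.
        0   1  
>* S0   S0  S1 
 * S1   S2  S1 
   S2   S2  S2 
(> = start, * = accepting)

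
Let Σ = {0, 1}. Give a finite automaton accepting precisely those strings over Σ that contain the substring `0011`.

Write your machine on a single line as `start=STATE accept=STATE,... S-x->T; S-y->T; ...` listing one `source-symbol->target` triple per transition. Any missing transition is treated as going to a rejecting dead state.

start=A; accept=E; A-0->B; A-1->A; B-0->C; B-1->A; C-0->C; C-1->D; D-0->B; D-1->E; E-0->E; E-1->E

Track how much of `0011` has been matched so far: state A is no progress, E is the absorbing accept state reached once `0011` has occurred. Intermediate states record partial matches; on a mismatch, fall back to the longest reusable overlap.
With 5 states:
       0  1 
>  A   B  A 
   B   C  A 
   C   C  D 
   D   B  E 
 * E   E  E 
(> = start, * = accepting)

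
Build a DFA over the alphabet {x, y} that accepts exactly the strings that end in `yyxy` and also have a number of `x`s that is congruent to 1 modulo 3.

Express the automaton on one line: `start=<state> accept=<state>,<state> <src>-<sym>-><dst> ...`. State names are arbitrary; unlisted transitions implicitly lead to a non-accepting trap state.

Run two small machines in parallel and take their product. One (5 states) tracks how much of the suffix `yyxy` has currently been matched; the other (3 states) tracks the count of `x`s modulo 3. Each combined state is a pair, one component from each; accept when both components accept.
With 15 states:
          x    y  
>  s0     s1   s2 
   s1     s3   s4 
   s2     s1   s5 
   s3     s0   s6 
   s4     s3   s7 
   s5     s8   s5 
   s6     s0   s9 
   s7    s10   s7 
   s8     s3  s11 
   s9    s12   s9 
   s10    s0  s13 
 * s11    s3   s7 
   s12    s1  s14 
   s13    s0   s9 
   s14    s1   s5 
(> = start, * = accepting)

start=s0 accept=s11 s0-x->s1 s0-y->s2 s1-x->s3 s1-y->s4 s2-x->s1 s2-y->s5 s3-x->s0 s3-y->s6 s4-x->s3 s4-y->s7 s5-x->s8 s5-y->s5 s6-x->s0 s6-y->s9 s7-x->s10 s7-y->s7 s8-x->s3 s8-y->s11 s9-x->s12 s9-y->s9 s10-x->s0 s10-y->s13 s11-x->s3 s11-y->s7 s12-x->s1 s12-y->s14 s13-x->s0 s13-y->s9 s14-x->s1 s14-y->s5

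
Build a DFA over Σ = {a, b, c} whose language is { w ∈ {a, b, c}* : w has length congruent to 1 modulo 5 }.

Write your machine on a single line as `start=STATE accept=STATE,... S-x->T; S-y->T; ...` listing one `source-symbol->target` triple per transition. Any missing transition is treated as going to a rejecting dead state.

start=q0; accept=q1; q0-a->q1; q0-b->q1; q0-c->q1; q1-a->q2; q1-b->q2; q1-c->q2; q2-a->q3; q2-b->q3; q2-c->q3; q3-a->q4; q3-b->q4; q3-c->q4; q4-a->q0; q4-b->q0; q4-c->q0

Count input length modulo 5: every symbol advances one step around the cycle q0 → q1 → q2 → q3 → q4 → q0. Accept at q1.
With 5 states:
        a   b   c  
>  q0   q1  q1  q1 
 * q1   q2  q2  q2 
   q2   q3  q3  q3 
   q3   q4  q4  q4 
   q4   q0  q0  q0 
(> = start, * = accepting)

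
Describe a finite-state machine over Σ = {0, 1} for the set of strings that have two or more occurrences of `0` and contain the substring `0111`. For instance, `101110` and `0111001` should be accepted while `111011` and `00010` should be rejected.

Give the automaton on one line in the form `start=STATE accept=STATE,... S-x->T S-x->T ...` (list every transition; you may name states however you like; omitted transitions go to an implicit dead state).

Run two small machines in parallel and take their product. One (4 states) tracks the count of `0`s, saturating at 3; the other (5 states) tracks whether and how much of `0111` has been seen. Each combined state is a pair, one component from each; accept when both components accept.
A 13-state machine:
       0  1 
>  A   B  A 
   B   C  D 
   C   E  F 
   D   C  G 
   E   E  H 
   F   E  I 
   G   C  J 
   H   E  K 
   I   E  L 
   J   L  J 
   K   E  M 
 * L   M  L 
 * M   M  M 
(> = start, * = accepting)

start=A accept=L,M A-0->B A-1->A B-0->C B-1->D C-0->E C-1->F D-0->C D-1->G E-0->E E-1->H F-0->E F-1->I G-0->C G-1->J H-0->E H-1->K I-0->E I-1->L J-0->L J-1->J K-0->E K-1->M L-0->M L-1->L M-0->M M-1->M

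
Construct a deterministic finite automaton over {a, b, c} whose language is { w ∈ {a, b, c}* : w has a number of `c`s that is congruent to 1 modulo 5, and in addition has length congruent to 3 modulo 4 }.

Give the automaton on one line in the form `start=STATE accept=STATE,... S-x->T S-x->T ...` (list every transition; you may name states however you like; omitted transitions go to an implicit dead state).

Handle the two conditions separately and then intersect. One (5 states) tracks the count of `c`s modulo 5; the other (4 states) tracks the input length modulo 4. Each combined state is a pair, one component from each; accept when both components accept.
20 states suffice.
          a    b    c  
>  S0     S1   S1   S2 
   S1     S3   S3   S4 
   S2     S4   S4   S5 
   S3     S6   S6   S7 
   S4     S7   S7   S8 
   S5     S8   S8   S9 
   S6     S0   S0  S10 
 * S7    S10  S10  S11 
   S8    S11  S11  S12 
   S9    S12  S12  S13 
   S10    S2   S2  S14 
   S11   S14  S14  S15 
   S12   S15  S15  S16 
   S13   S16  S16   S1 
   S14    S5   S5  S17 
   S15   S17  S17  S18 
   S16   S18  S18   S3 
   S17    S9   S9  S19 
   S18   S19  S19   S6 
   S19   S13  S13   S0 
(> = start, * = accepting)

start=S0 accept=S7 S0-a->S1 S0-b->S1 S0-c->S2 S1-a->S3 S1-b->S3 S1-c->S4 S2-a->S4 S2-b->S4 S2-c->S5 S3-a->S6 S3-b->S6 S3-c->S7 S4-a->S7 S4-b->S7 S4-c->S8 S5-a->S8 S5-b->S8 S5-c->S9 S6-a->S0 S6-b->S0 S6-c->S10 S7-a->S10 S7-b->S10 S7-c->S11 S8-a->S11 S8-b->S11 S8-c->S12 S9-a->S12 S9-b->S12 S9-c->S13 S10-a->S2 S10-b->S2 S10-c->S14 S11-a->S14 S11-b->S14 S11-c->S15 S12-a->S15 S12-b->S15 S12-c->S16 S13-a->S16 S13-b->S16 S13-c->S1 S14-a->S5 S14-b->S5 S14-c->S17 S15-a->S17 S15-b->S17 S15-c->S18 S16-a->S18 S16-b->S18 S16-c->S3 S17-a->S9 S17-b->S9 S17-c->S19 S18-a->S19 S18-b->S19 S18-c->S6 S19-a->S13 S19-b->S13 S19-c->S0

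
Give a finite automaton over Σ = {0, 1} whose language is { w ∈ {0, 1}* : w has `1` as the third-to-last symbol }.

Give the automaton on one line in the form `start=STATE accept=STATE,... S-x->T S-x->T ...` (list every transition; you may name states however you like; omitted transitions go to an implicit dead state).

Because acceptance depends on a position counted from the end, the machine has to buffer the most recent 3 symbols. Make each state the string of the last up-to-3 symbols read; on input `x` shift the window left and append `x`. Accept when the buffered window has length 3 and begins with `1`.
          0    1  
>  S0     S1   S2 
   S1     S3   S4 
   S2     S5   S6 
   S3     S7   S8 
   S4     S9  S10 
   S5    S11  S12 
   S6    S13  S14 
   S7     S7   S8 
   S8     S9  S10 
   S9    S11  S12 
   S10   S13  S14 
 * S11    S7   S8 
 * S12    S9  S10 
 * S13   S11  S12 
 * S14   S13  S14 
(> = start, * = accepting)

start=S0 accept=S11,S12,S13,S14 S0-0->S1 S0-1->S2 S1-0->S3 S1-1->S4 S2-0->S5 S2-1->S6 S3-0->S7 S3-1->S8 S4-0->S9 S4-1->S10 S5-0->S11 S5-1->S12 S6-0->S13 S6-1->S14 S7-0->S7 S7-1->S8 S8-0->S9 S8-1->S10 S9-0->S11 S9-1->S12 S10-0->S13 S10-1->S14 S11-0->S7 S11-1->S8 S12-0->S9 S12-1->S10 S13-0->S11 S13-1->S12 S14-0->S13 S14-1->S14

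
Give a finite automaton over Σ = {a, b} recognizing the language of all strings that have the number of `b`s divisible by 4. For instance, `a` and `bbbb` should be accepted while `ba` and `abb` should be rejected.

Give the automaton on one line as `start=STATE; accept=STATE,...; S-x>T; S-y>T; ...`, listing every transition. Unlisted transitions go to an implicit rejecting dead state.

The only thing that matters is how many `b`s have appeared, reduced mod 4. Use one state per residue: s0 for 0, …, s3 for 3. Reading `b` moves to the next residue; anything else stays put. s0 is accepting.
A 4-state machine:
        a   b  
>* s0   s0  s1 
   s1   s1  s2 
   s2   s2  s3 
   s3   s3  s0 
(> = start, * = accepting)

start=s0; accept=s0; s0-a>s0; s0-b>s1; s1-a>s1; s1-b>s2; s2-a>s2; s2-b>s3; s3-a>s3; s3-b>s0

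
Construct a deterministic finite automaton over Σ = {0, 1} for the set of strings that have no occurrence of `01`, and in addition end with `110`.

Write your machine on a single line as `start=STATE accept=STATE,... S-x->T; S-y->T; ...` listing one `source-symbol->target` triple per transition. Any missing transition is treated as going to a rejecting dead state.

Handle the two conditions separately and then intersect. The first has 3 states tracking partial matches of the forbidden pattern `01`; the second has 4 states tracking how much of the suffix `110` has currently been matched. A product state is a pair (one from each), accepting exactly when both do. Equivalent product states are then merged.
With 5 states:
       0  1 
>  A   B  C 
   B   B  B 
   C   B  D 
   D   E  D 
 * E   B  B 
(> = start, * = accepting)

start=A; accept=E; A-0->B; A-1->C; B-0->B; B-1->B; C-0->B; C-1->D; D-0->E; D-1->D; E-0->B; E-1->B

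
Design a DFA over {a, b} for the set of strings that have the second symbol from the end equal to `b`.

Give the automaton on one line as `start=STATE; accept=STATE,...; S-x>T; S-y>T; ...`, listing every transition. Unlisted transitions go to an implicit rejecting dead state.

Because acceptance depends on a position counted from the end, the machine has to buffer the most recent 2 symbols. Make each state the string of the last up-to-2 symbols read; on input `x` shift the window left and append `x`. Accept when the buffered window has length 2 and begins with `b`.
        a   b  
>  S0   S1  S2 
   S1   S3  S4 
   S2   S5  S6 
   S3   S3  S4 
   S4   S5  S6 
 * S5   S3  S4 
 * S6   S5  S6 
(> = start, * = accepting)

start=S0; accept=S5,S6; S0-a>S1; S0-b>S2; S1-a>S3; S1-b>S4; S2-a>S5; S2-b>S6; S3-a>S3; S3-b>S4; S4-a>S5; S4-b>S6; S5-a>S3; S5-b>S4; S6-a>S5; S6-b>S6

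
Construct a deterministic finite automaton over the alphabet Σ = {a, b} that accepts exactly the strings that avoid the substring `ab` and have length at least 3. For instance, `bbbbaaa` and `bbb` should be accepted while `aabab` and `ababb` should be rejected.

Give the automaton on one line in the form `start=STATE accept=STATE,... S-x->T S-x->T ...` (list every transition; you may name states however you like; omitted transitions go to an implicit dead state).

Build one automaton per condition and run them in lockstep. The first has 3 states tracking partial matches of the forbidden pattern `ab`; the second has 5 states tracking the input length, saturating at 4. A product state is a pair (one from each), accepting exactly when both do. Equivalent product states are then merged.
With 8 states:
        a   b  
>  S0   S1  S2 
   S1   S3  S4 
   S2   S3  S5 
   S3   S6  S4 
   S4   S4  S4 
   S5   S6  S7 
 * S6   S6  S4 
 * S7   S6  S7 
(> = start, * = accepting)

start=S0 accept=S6,S7 S0-a->S1 S0-b->S2 S1-a->S3 S1-b->S4 S2-a->S3 S2-b->S5 S3-a->S6 S3-b->S4 S4-a->S4 S4-b->S4 S5-a->S6 S5-b->S7 S6-a->S6 S6-b->S4 S7-a->S6 S7-b->S7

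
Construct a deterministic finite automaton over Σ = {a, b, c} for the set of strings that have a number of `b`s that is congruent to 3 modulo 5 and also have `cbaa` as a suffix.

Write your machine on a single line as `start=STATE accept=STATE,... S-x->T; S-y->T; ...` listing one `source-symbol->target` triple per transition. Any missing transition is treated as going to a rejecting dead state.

Run two small machines in parallel and take their product. One (5 states) tracks the count of `b`s modulo 5; the other (5 states) tracks how much of the suffix `cbaa` has currently been matched. Each combined state is a pair, one component from each; accept when both components accept. Minimizing collapses redundant product states.
With 9 states:
        a   b   c  
>  s0   s0  s1  s0 
   s1   s1  s2  s1 
   s2   s2  s3  s4 
   s3   s3  s5  s3 
   s4   s2  s6  s4 
   s5   s5  s0  s5 
   s6   s7  s5  s3 
   s7   s8  s5  s3 
 * s8   s3  s5  s3 
(> = start, * = accepting)

start=s0; accept=s8; s0-a->s0; s0-b->s1; s0-c->s0; s1-a->s1; s1-b->s2; s1-c->s1; s2-a->s2; s2-b->s3; s2-c->s4; s3-a->s3; s3-b->s5; s3-c->s3; s4-a->s2; s4-b->s6; s4-c->s4; s5-a->s5; s5-b->s0; s5-c->s5; s6-a->s7; s6-b->s5; s6-c->s3; s7-a->s8; s7-b->s5; s7-c->s3; s8-a->s3; s8-b->s5; s8-c->s3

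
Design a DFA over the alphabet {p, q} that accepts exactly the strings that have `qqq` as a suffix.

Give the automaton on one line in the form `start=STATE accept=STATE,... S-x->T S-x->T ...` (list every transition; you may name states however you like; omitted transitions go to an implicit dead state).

Remember how much of `qqq` the current input suffix matches. State S0 means no match yet; S1 means the last symbol is `q`; S2 means the last 2 symbols are `qq`; S3 means the last 3 symbols are `qqq`. Only S3 accepts. On a mismatch, fall back to the longest proper suffix that is still a prefix of `qqq`.
        p   q  
>  S0   S0  S1 
   S1   S0  S2 
   S2   S0  S3 
 * S3   S0  S3 
(> = start, * = accepting)

start=S0 accept=S3 S0-p->S0 S0-q->S1 S1-p->S0 S1-q->S2 S2-p->S0 S2-q->S3 S3-p->S0 S3-q->S3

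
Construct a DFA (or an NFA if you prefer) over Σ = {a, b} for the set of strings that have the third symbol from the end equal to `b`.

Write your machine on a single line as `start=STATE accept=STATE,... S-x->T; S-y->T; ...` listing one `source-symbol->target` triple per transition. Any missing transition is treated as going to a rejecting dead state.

Because acceptance depends on a position counted from the end, the machine has to buffer the most recent 3 symbols. Make each state the string of the last up-to-3 symbols read; on input `x` shift the window left and append `x`. Accept when the buffered window has length 3 and begins with `b`.
A 15-state machine:
          a    b  
>  q0     q1   q2 
   q1     q3   q4 
   q2     q5   q6 
   q3     q7   q8 
   q4     q9  q10 
   q5    q11  q12 
   q6    q13  q14 
   q7     q7   q8 
   q8     q9  q10 
   q9    q11  q12 
   q10   q13  q14 
 * q11    q7   q8 
 * q12    q9  q10 
 * q13   q11  q12 
 * q14   q13  q14 
(> = start, * = accepting)

start=q0; accept=q11,q12,q13,q14; q0-a->q1; q0-b->q2; q1-a->q3; q1-b->q4; q2-a->q5; q2-b->q6; q3-a->q7; q3-b->q8; q4-a->q9; q4-b->q10; q5-a->q11; q5-b->q12; q6-a->q13; q6-b->q14; q7-a->q7; q7-b->q8; q8-a->q9; q8-b->q10; q9-a->q11; q9-b->q12; q10-a->q13; q10-b->q14; q11-a->q7; q11-b->q8; q12-a->q9; q12-b->q10; q13-a->q11; q13-b->q12; q14-a->q13; q14-b->q14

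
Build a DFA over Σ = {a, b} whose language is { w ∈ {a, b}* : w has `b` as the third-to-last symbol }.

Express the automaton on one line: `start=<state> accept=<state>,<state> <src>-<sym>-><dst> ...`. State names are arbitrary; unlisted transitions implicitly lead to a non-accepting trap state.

start=S0 accept=S11,S12,S13,S14 S0-a->S1 S0-b->S2 S1-a->S3 S1-b->S4 S2-a->S5 S2-b->S6 S3-a->S7 S3-b->S8 S4-a->S9 S4-b->S10 S5-a->S11 S5-b->S12 S6-a->S13 S6-b->S14 S7-a->S7 S7-b->S8 S8-a->S9 S8-b->S10 S9-a->S11 S9-b->S12 S10-a->S13 S10-b->S14 S11-a->S7 S11-b->S8 S12-a->S9 S12-b->S10 S13-a->S11 S13-b->S12 S14-a->S13 S14-b->S14

A DFA must remember the last 3 symbols (since which symbol is third-to-last isn't known until the input ends). Use one state per possible window of the last ≤3 symbols; accept from those whose window starts with `b`.
With 15 states:
          a    b  
>  S0     S1   S2 
   S1     S3   S4 
   S2     S5   S6 
   S3     S7   S8 
   S4     S9  S10 
   S5    S11  S12 
   S6    S13  S14 
   S7     S7   S8 
   S8     S9  S10 
   S9    S11  S12 
   S10   S13  S14 
 * S11    S7   S8 
 * S12    S9  S10 
 * S13   S11  S12 
 * S14   S13  S14 
(> = start, * = accepting)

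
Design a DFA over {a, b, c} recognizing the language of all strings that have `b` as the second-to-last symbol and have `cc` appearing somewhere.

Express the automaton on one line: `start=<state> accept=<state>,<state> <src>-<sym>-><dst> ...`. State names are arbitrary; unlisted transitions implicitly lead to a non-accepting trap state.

Build one automaton per condition and run them in lockstep. One (13 states) tracks the last 2 symbols read; the other (3 states) tracks whether and how much of `cc` has been seen. Each combined state is a pair, one component from each; accept when both components accept. Equivalent product states are then merged.
A 6-state machine:
        a   b   c  
>  q0   q0  q0  q1 
   q1   q0  q0  q2 
   q2   q2  q3  q2 
   q3   q4  q5  q4 
 * q4   q2  q3  q2 
 * q5   q4  q5  q4 
(> = start, * = accepting)

start=q0 accept=q4,q5 q0-a->q0 q0-b->q0 q0-c->q1 q1-a->q0 q1-b->q0 q1-c->q2 q2-a->q2 q2-b->q3 q2-c->q2 q3-a->q4 q3-b->q5 q3-c->q4 q4-a->q2 q4-b->q3 q4-c->q2 q5-a->q4 q5-b->q5 q5-c->q4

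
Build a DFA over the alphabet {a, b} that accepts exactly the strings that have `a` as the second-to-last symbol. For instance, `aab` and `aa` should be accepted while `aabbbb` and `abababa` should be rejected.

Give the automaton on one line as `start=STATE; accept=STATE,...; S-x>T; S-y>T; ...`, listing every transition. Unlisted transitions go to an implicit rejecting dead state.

Because acceptance depends on a position counted from the end, the machine has to buffer the most recent 2 symbols. Make each state the string of the last up-to-2 symbols read; on input `x` shift the window left and append `x`. Accept when the buffered window has length 2 and begins with `a`.
7 states suffice.
        a   b  
>  q0   q1  q2 
   q1   q3  q4 
   q2   q5  q6 
 * q3   q3  q4 
 * q4   q5  q6 
   q5   q3  q4 
   q6   q5  q6 
(> = start, * = accepting)

start=q0; accept=q3,q4; q0-a>q1; q0-b>q2; q1-a>q3; q1-b>q4; q2-a>q5; q2-b>q6; q3-a>q3; q3-b>q4; q4-a>q5; q4-b>q6; q5-a>q3; q5-b>q4; q6-a>q5; q6-b>q6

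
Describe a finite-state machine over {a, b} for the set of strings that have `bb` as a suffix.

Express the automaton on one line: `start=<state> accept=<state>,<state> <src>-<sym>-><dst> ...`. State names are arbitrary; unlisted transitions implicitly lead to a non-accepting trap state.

Let each state record the length of the longest suffix of the input read so far that is also a prefix of `bb`. q1 means the last symbol is `b`; q2 means the last 2 symbols are `bb`. Accept only at q2, where the string currently ends in `bb`.
        a   b  
>  q0   q0  q1 
   q1   q0  q2 
 * q2   q0  q2 
(> = start, * = accepting)

start=q0 accept=q2 q0-a->q0 q0-b->q1 q1-a->q0 q1-b->q2 q2-a->q0 q2-b->q2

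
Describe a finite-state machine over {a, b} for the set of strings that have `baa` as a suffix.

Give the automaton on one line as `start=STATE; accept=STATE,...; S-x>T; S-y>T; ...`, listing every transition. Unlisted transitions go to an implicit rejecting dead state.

Remember how much of `baa` the current input suffix matches. State s0 means no match yet; s1 means the last symbol is `b`; s2 means the last 2 symbols are `ba`; s3 means the last 3 symbols are `baa`. Only s3 accepts. On a mismatch, fall back to the longest proper suffix that is still a prefix of `baa`.
With 4 states:
        a   b  
>  s0   s0  s1 
   s1   s2  s1 
   s2   s3  s1 
 * s3   s0  s1 
(> = start, * = accepting)

start=s0; accept=s3; s0-a>s0; s0-b>s1; s1-a>s2; s1-b>s1; s2-a>s3; s2-b>s1; s3-a>s0; s3-b>s1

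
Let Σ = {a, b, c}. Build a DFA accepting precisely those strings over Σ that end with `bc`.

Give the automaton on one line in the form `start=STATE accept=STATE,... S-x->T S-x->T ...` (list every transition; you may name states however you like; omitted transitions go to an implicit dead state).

start=q0 accept=q2 q0-a->q0 q0-b->q1 q0-c->q0 q1-a->q0 q1-b->q1 q1-c->q2 q2-a->q0 q2-b->q1 q2-c->q0

Remember how much of `bc` the current input suffix matches. State q0 means no match yet; q1 means the last symbol is `b`; q2 means the last 2 symbols are `bc`. Only q2 accepts. On a mismatch, fall back to the longest proper suffix that is still a prefix of `bc`.
        a   b   c  
>  q0   q0  q1  q0 
   q1   q0  q1  q2 
 * q2   q0  q1  q0 
(> = start, * = accepting)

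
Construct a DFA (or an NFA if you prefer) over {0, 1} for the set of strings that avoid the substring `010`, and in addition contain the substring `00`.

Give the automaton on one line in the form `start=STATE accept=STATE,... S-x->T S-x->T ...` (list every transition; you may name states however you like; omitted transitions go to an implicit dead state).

Handle the two conditions separately and then intersect. The first has 4 states tracking partial matches of the forbidden pattern `010`; the second has 3 states tracking whether and how much of `00` has been seen. A product state is a pair (one from each), accepting exactly when both do.
        0   1  
>  q0   q1  q0 
   q1   q2  q3 
 * q2   q2  q4 
   q3   q5  q0 
 * q4   q6  q7 
   q5   q6  q8 
   q6   q6  q6 
 * q7   q2  q7 
   q8   q5  q8 
(> = start, * = accepting)

start=q0 accept=q2,q4,q7 q0-0->q1 q0-1->q0 q1-0->q2 q1-1->q3 q2-0->q2 q2-1->q4 q3-0->q5 q3-1->q0 q4-0->q6 q4-1->q7 q5-0->q6 q5-1->q8 q6-0->q6 q6-1->q6 q7-0->q2 q7-1->q7 q8-0->q5 q8-1->q8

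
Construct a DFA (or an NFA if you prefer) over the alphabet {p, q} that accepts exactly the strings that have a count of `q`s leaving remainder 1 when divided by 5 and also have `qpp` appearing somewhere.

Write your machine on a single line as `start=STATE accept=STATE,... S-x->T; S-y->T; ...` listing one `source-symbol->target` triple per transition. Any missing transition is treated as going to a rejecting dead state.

Build one automaton per condition and run them in lockstep. The first has 5 states tracking the count of `q`s modulo 5; the second has 4 states tracking whether and how much of `qpp` has been seen. A product state is a pair (one from each), accepting exactly when both do.
16 states suffice.
          p    q  
>  s0     s0   s1 
   s1     s2   s3 
   s2     s4   s3 
   s3     s5   s6 
 * s4     s4   s7 
   s5     s7   s6 
   s6     s8   s9 
   s7     s7  s10 
   s8    s10   s9 
   s9    s11  s12 
   s10   s10  s13 
   s11   s13  s12 
   s12   s14   s1 
   s13   s13  s15 
   s14   s15   s1 
   s15   s15   s4 
(> = start, * = accepting)

start=s0; accept=s4; s0-p->s0; s0-q->s1; s1-p->s2; s1-q->s3; s2-p->s4; s2-q->s3; s3-p->s5; s3-q->s6; s4-p->s4; s4-q->s7; s5-p->s7; s5-q->s6; s6-p->s8; s6-q->s9; s7-p->s7; s7-q->s10; s8-p->s10; s8-q->s9; s9-p->s11; s9-q->s12; s10-p->s10; s10-q->s13; s11-p->s13; s11-q->s12; s12-p->s14; s12-q->s1; s13-p->s13; s13-q->s15; s14-p->s15; s14-q->s1; s15-p->s15; s15-q->s4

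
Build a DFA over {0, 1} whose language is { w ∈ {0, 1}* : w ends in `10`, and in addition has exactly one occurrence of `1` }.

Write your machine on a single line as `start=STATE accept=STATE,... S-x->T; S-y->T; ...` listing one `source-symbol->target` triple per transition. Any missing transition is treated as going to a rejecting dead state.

start=q0; accept=q2; q0-0->q0; q0-1->q1; q1-0->q2; q1-1->q3; q2-0->q3; q2-1->q3; q3-0->q3; q3-1->q3

Build one automaton per condition and run them in lockstep. One (3 states) tracks how much of the suffix `10` has currently been matched; the other (3 states) tracks the count of `1`s, saturating at 2. Each combined state is a pair, one component from each; accept when both components accept. After merging equivalent states the machine shrinks.
4 states suffice.
        0   1  
>  q0   q0  q1 
   q1   q2  q3 
 * q2   q3  q3 
   q3   q3  q3 
(> = start, * = accepting)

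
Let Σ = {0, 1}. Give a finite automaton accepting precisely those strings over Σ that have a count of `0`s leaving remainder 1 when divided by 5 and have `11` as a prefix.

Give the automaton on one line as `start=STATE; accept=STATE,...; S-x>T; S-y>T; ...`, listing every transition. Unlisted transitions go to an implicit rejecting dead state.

start=q0; accept=q4; q0-0>q1; q0-1>q2; q1-0>q1; q1-1>q1; q2-0>q1; q2-1>q3; q3-0>q4; q3-1>q3; q4-0>q5; q4-1>q4; q5-0>q6; q5-1>q5; q6-0>q7; q6-1>q6; q7-0>q3; q7-1>q7

Run two small machines in parallel and take their product. One (5 states) tracks the count of `0`s modulo 5; the other (4 states) tracks whether the input so far still matches the prefix `11`. Each combined state is a pair, one component from each; accept when both components accept. After merging equivalent states the machine shrinks.
        0   1  
>  q0   q1  q2 
   q1   q1  q1 
   q2   q1  q3 
   q3   q4  q3 
 * q4   q5  q4 
   q5   q6  q5 
   q6   q7  q6 
   q7   q3  q7 
(> = start, * = accepting)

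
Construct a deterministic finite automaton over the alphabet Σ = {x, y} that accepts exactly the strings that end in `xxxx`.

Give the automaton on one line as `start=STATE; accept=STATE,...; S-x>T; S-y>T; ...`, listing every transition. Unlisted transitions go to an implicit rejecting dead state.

start=A; accept=E; A-x>B; A-y>A; B-x>C; B-y>A; C-x>D; C-y>A; D-x>E; D-y>A; E-x>E; E-y>A

Let each state record the length of the longest suffix of the input read so far that is also a prefix of `xxxx`. B means the last symbol is `x`; C means the last 2 symbols are `xx`; D means the last 3 symbols are `xxx`; E means the last 4 symbols are `xxxx`. Accept only at E, where the string currently ends in `xxxx`.
5 states suffice.
       x  y 
>  A   B  A 
   B   C  A 
   C   D  A 
   D   E  A 
 * E   E  A 
(> = start, * = accepting)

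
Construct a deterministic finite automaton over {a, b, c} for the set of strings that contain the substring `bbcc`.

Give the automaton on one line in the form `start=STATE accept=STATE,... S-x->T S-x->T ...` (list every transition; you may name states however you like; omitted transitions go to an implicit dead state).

Track how much of `bbcc` has been matched so far: state q0 is no progress, q4 is the absorbing accept state reached once `bbcc` has occurred. Intermediate states record partial matches; on a mismatch, fall back to the longest reusable overlap.
5 states suffice.
        a   b   c  
>  q0   q0  q1  q0 
   q1   q0  q2  q0 
   q2   q0  q2  q3 
   q3   q0  q1  q4 
 * q4   q4  q4  q4 
(> = start, * = accepting)

start=q0 accept=q4 q0-a->q0 q0-b->q1 q0-c->q0 q1-a->q0 q1-b->q2 q1-c->q0 q2-a->q0 q2-b->q2 q2-c->q3 q3-a->q0 q3-b->q1 q3-c->q4 q4-a->q4 q4-b->q4 q4-c->q4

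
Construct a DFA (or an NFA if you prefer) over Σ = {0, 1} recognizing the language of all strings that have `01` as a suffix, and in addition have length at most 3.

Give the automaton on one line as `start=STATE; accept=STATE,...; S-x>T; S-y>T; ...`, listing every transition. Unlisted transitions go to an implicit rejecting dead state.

start=s0; accept=s4,s7; s0-0>s1; s0-1>s2; s1-0>s3; s1-1>s4; s2-0>s3; s2-1>s5; s3-0>s6; s3-1>s7; s4-0>s6; s4-1>s8; s5-0>s6; s5-1>s8; s6-0>s9; s6-1>s10; s7-0>s9; s7-1>s11; s8-0>s9; s8-1>s11; s9-0>s9; s9-1>s10; s10-0>s9; s10-1>s11; s11-0>s9; s11-1>s11

Handle the two conditions separately and then intersect. The first has 3 states tracking how much of the suffix `01` has currently been matched; the second has 5 states tracking the input length, saturating at 4. A product state is a pair (one from each), accepting exactly when both do.
With 12 states:
          0    1  
>  s0     s1   s2 
   s1     s3   s4 
   s2     s3   s5 
   s3     s6   s7 
 * s4     s6   s8 
   s5     s6   s8 
   s6     s9  s10 
 * s7     s9  s11 
   s8     s9  s11 
   s9     s9  s10 
   s10    s9  s11 
   s11    s9  s11 
(> = start, * = accepting)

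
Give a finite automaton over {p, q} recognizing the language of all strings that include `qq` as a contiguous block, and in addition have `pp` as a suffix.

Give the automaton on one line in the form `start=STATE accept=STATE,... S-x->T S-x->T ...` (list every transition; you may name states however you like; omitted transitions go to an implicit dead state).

start=s0 accept=s4 s0-p->s0 s0-q->s1 s1-p->s0 s1-q->s2 s2-p->s3 s2-q->s2 s3-p->s4 s3-q->s2 s4-p->s4 s4-q->s2

Handle the two conditions separately and then intersect. One (3 states) tracks whether and how much of `qq` has been seen; the other (3 states) tracks how much of the suffix `pp` has currently been matched. Each combined state is a pair, one component from each; accept when both components accept. After merging equivalent states the machine shrinks.
        p   q  
>  s0   s0  s1 
   s1   s0  s2 
   s2   s3  s2 
   s3   s4  s2 
 * s4   s4  s2 
(> = start, * = accepting)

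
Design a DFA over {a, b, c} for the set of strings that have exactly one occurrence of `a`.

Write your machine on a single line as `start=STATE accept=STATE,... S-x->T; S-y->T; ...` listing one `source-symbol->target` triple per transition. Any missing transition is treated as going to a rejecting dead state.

start=q0; accept=q1; q0-a->q1; q0-b->q0; q0-c->q0; q1-a->q2; q1-b->q1; q1-c->q1; q2-a->q2; q2-b->q2; q2-c->q2

Only the number of `a`s matters, and only up to 2. Make a chain q0 → q1 → q2 advanced by each `a` (with q2 absorbing); every other symbol self-loops. The accepting set is {q1}.
3 states suffice.
        a   b   c  
>  q0   q1  q0  q0 
 * q1   q2  q1  q1 
   q2   q2  q2  q2 
(> = start, * = accepting)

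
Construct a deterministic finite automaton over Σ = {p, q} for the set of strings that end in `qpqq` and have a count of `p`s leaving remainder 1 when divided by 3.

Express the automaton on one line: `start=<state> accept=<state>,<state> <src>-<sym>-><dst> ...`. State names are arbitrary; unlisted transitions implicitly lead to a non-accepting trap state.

start=S0 accept=S6 S0-p->S1 S0-q->S2 S1-p->S3 S1-q->S1 S2-p->S4 S2-q->S2 S3-p->S0 S3-q->S3 S4-p->S3 S4-q->S5 S5-p->S3 S5-q->S6 S6-p->S3 S6-q->S1

Handle the two conditions separately and then intersect. The first has 5 states tracking how much of the suffix `qpqq` has currently been matched; the second has 3 states tracking the count of `p`s modulo 3. A product state is a pair (one from each), accepting exactly when both do. After merging equivalent states the machine shrinks.
A 7-state machine:
        p   q  
>  S0   S1  S2 
   S1   S3  S1 
   S2   S4  S2 
   S3   S0  S3 
   S4   S3  S5 
   S5   S3  S6 
 * S6   S3  S1 
(> = start, * = accepting)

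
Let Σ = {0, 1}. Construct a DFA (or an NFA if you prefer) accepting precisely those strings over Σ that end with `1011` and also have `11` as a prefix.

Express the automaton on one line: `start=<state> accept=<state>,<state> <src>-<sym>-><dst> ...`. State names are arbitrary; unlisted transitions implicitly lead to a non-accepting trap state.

start=q0 accept=q7 q0-0->q1 q0-1->q2 q1-0->q1 q1-1->q1 q2-0->q1 q2-1->q3 q3-0->q4 q3-1->q3 q4-0->q5 q4-1->q6 q5-0->q5 q5-1->q3 q6-0->q4 q6-1->q7 q7-0->q4 q7-1->q3

Handle the two conditions separately and then intersect. One (5 states) tracks how much of the suffix `1011` has currently been matched; the other (4 states) tracks whether the input so far still matches the prefix `11`. Each combined state is a pair, one component from each; accept when both components accept. Equivalent product states are then merged.
An 8-state machine:
        0   1  
>  q0   q1  q2 
   q1   q1  q1 
   q2   q1  q3 
   q3   q4  q3 
   q4   q5  q6 
   q5   q5  q3 
   q6   q4  q7 
 * q7   q4  q3 
(> = start, * = accepting)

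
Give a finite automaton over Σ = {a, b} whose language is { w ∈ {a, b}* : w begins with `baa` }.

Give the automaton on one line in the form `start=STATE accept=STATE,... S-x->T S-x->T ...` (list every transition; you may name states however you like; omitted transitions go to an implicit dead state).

Walk along `baa` while the input agrees: from q0 take `b` to q1, and so on. Any deviation drops to the rejecting sink q4. Once q3 is reached the prefix is confirmed and every continuation is accepted.
With 5 states:
        a   b  
>  q0   q4  q1 
   q1   q2  q4 
   q2   q3  q4 
 * q3   q3  q3 
   q4   q4  q4 
(> = start, * = accepting)

start=q0 accept=q3 q0-a->q4 q0-b->q1 q1-a->q2 q1-b->q4 q2-a->q3 q2-b->q4 q3-a->q3 q3-b->q3 q4-a->q4 q4-b->q4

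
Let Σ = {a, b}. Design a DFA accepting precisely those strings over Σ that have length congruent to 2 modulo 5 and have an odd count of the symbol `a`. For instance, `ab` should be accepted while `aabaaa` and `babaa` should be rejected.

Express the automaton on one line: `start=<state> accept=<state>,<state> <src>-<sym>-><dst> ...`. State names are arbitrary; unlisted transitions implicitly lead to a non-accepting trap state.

Build one automaton per condition and run them in lockstep. One (5 states) tracks the input length modulo 5; the other (2 states) tracks the count of `a`s modulo 2. Each combined state is a pair, one component from each; accept when both components accept.
A 10-state machine:
        a   b  
>  q0   q1  q2 
   q1   q3  q4 
   q2   q4  q3 
   q3   q5  q6 
 * q4   q6  q5 
   q5   q7  q8 
   q6   q8  q7 
   q7   q9  q0 
   q8   q0  q9 
   q9   q2  q1 
(> = start, * = accepting)

start=q0 accept=q4 q0-a->q1 q0-b->q2 q1-a->q3 q1-b->q4 q2-a->q4 q2-b->q3 q3-a->q5 q3-b->q6 q4-a->q6 q4-b->q5 q5-a->q7 q5-b->q8 q6-a->q8 q6-b->q7 q7-a->q9 q7-b->q0 q8-a->q0 q8-b->q9 q9-a->q2 q9-b->q1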